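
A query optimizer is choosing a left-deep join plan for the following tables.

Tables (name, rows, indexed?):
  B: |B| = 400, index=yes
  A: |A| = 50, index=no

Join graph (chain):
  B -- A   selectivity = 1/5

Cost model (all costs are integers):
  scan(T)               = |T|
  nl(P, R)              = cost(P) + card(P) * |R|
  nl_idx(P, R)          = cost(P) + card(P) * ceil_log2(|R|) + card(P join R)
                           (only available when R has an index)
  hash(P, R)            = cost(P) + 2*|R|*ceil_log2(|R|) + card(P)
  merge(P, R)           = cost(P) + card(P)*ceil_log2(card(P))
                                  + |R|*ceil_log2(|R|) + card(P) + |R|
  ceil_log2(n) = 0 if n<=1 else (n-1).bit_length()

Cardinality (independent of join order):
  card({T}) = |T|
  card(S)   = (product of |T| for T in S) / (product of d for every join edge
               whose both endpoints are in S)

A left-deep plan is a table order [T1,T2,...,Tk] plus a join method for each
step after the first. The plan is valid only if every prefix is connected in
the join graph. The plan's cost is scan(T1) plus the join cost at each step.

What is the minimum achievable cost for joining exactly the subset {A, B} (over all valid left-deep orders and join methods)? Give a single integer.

Selinger DP over subsets of {A,B}:
  {B}: scan cost=400, card=400
  {A}: scan cost=50, card=50
  {AB}: card=4000; try (A,hash)→1400, (B,merge)→4400, (B,nl_idx)→4500, (A,merge)→4750, (B,hash)→7300, (B,nl)→20050 …(+1); best=1400 via (A,hash)

1400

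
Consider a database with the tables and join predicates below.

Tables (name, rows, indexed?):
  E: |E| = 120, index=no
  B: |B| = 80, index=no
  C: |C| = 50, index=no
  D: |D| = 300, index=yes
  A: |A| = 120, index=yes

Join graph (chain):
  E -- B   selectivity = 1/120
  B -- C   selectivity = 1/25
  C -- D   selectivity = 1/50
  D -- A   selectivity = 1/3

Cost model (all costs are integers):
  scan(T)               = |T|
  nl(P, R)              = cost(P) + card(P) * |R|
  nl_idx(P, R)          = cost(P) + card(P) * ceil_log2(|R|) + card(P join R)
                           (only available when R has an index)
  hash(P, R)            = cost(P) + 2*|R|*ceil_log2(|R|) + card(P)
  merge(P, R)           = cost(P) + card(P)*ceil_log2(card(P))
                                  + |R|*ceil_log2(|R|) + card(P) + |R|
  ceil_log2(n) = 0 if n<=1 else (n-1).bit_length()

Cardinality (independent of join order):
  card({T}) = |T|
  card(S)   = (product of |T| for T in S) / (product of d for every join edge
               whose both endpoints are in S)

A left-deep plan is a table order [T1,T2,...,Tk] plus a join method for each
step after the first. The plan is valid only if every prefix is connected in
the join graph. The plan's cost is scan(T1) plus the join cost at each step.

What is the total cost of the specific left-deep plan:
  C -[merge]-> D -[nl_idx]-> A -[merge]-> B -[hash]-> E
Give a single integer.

238220

step 1: scan C: cost=50, card=50
step 2: join D via merge
    card(P join D) = 50*300/(50) = 300
    cost = 50 + 50*6 + 300*9 + 50 + 300 = 3400
step 3: join A via nl_idx
    card(P join A) = 300*120/(3) = 12000
    cost = 3400 + 300*7 + 12000 = 17500
step 4: join B via merge
    card(P join B) = 12000*80/(25) = 38400
    cost = 17500 + 12000*14 + 80*7 + 12000 + 80 = 198140
step 5: join E via hash
    card(P join E) = 38400*120/(120) = 38400
    cost = 198140 + 2*120*7 + 38400 = 238220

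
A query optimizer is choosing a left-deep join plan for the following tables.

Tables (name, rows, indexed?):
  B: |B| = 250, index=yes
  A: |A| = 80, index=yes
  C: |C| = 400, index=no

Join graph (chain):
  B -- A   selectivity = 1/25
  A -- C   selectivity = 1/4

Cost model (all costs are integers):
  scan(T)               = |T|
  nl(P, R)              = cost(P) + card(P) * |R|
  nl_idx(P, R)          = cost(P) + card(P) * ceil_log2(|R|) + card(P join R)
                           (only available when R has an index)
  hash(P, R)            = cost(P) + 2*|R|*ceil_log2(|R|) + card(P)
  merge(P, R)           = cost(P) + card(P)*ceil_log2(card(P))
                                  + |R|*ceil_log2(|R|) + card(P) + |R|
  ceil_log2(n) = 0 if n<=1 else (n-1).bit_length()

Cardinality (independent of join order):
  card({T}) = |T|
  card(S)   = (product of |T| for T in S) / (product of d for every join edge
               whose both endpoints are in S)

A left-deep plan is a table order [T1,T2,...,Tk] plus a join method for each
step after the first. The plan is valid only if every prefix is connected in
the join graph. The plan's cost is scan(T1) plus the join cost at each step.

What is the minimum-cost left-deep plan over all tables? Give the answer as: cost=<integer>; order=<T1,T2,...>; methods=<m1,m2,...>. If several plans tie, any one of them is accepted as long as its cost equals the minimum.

cost=9520; order=A,B,C; methods=nl_idx,hash

Selinger DP (subsets sized 1..n):
  {B}: scan cost=250, card=250
  {A}: scan cost=80, card=80
  {C}: scan cost=400, card=400
  {AB}: card=800; try (B,nl_idx)→1520, (A,hash)→1620, (A,nl_idx)→2800, (B,merge)→2970, (A,merge)→3140, (B,hash)→4160 …(+2); best=1520 via (B,nl_idx)
  {AC}: card=8000; try (A,hash)→1920, (C,merge)→4720, (A,merge)→5040, (C,hash)→7360, (A,nl_idx)→11200, (C,nl)→32080 …(+1); best=1920 via (A,hash)
  {ABC}: card=80000; try (C,hash)→9520, (B,hash)→13920, (C,merge)→14320, (B,merge)→116170, (B,nl_idx)→145920, (C,nl)→321520 …(+1); best=9520 via (C,hash)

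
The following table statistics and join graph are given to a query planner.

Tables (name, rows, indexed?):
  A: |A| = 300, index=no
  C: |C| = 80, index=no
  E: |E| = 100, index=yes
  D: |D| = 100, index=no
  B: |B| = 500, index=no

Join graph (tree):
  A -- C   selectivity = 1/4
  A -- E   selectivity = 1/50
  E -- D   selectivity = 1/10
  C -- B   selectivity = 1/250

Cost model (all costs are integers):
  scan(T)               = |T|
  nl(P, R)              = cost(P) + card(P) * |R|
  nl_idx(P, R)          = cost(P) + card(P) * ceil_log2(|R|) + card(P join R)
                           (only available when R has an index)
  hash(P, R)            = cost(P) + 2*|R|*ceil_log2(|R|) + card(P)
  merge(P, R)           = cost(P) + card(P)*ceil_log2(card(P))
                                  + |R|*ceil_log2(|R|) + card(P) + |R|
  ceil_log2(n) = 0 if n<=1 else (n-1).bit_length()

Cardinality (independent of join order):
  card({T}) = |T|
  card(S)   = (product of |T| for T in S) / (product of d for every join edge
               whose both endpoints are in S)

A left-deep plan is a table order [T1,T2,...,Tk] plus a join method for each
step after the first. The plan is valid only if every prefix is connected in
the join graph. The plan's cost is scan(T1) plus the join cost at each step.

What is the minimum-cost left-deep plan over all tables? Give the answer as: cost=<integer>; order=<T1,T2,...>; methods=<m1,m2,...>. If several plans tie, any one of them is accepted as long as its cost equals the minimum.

cost=45360; order=B,C,A,E,D; methods=hash,merge,hash,hash

Selinger DP (subsets sized 1..n):
  {A}: scan cost=300, card=300
  {C}: scan cost=80, card=80
  {E}: scan cost=100, card=100
  {D}: scan cost=100, card=100
  {B}: scan cost=500, card=500
  {AC}: card=6000; try (C,hash)→1720, (A,merge)→3720, (C,merge)→3940, (A,hash)→5560, (A,nl)→24080, (C,nl)→24300; best=1720 via (C,hash)
  {AE}: card=600; try (E,hash)→2000, (E,nl_idx)→3000, (A,merge)→3900, (E,merge)→4100, (A,hash)→5600, (A,nl)→30100 …(+1); best=2000 via (E,hash)
  {BC}: card=160; try (C,hash)→2120, (B,merge)→5720, (C,merge)→6140, (B,hash)→9160, (B,nl)→40080, (C,nl)→40500; best=2120 via (C,hash)
  {DE}: card=1000; try (E,hash)→1600, (D,hash)→1600, (E,merge)→1700, (D,merge)→1700, (E,nl_idx)→1800, (E,nl)→10100 …(+1); best=1600 via (E,hash)
  {ACE}: card=12000; try (C,hash)→3720, (E,hash)→9120, (C,merge)→9240, (C,nl)→50000, (E,nl_idx)→55720, (E,merge)→86520 …(+1); best=3720 via (C,hash)
  {ABC}: card=12000; try (A,merge)→6560, (A,hash)→7680, (B,hash)→16720, (A,nl)→50120, (B,merge)→90720, (B,nl)→3001720; best=6560 via (A,merge)
  {ADE}: card=6000; try (D,hash)→4000, (A,hash)→8000, (D,merge)→9400, (A,merge)→15600, (D,nl)→62000, (A,nl)→301600; best=4000 via (D,hash)
  {ACDE}: card=120000; try (C,hash)→11120, (D,hash)→17120, (C,merge)→88640, (D,merge)→184520, (C,nl)→484000, (D,nl)→1203720; best=11120 via (C,hash)
  {ABCE}: card=24000; try (E,hash)→19960, (B,hash)→24720, (E,nl_idx)→114560, (E,merge)→187360, (B,merge)→188720, (E,nl)→1206560 …(+1); best=19960 via (E,hash)
  {ABCDE}: card=240000; try (D,hash)→45360, (B,hash)→140120, (D,merge)→404760, (B,merge)→2176120, (D,nl)→2419960, (B,nl)→60011120; best=45360 via (D,hash)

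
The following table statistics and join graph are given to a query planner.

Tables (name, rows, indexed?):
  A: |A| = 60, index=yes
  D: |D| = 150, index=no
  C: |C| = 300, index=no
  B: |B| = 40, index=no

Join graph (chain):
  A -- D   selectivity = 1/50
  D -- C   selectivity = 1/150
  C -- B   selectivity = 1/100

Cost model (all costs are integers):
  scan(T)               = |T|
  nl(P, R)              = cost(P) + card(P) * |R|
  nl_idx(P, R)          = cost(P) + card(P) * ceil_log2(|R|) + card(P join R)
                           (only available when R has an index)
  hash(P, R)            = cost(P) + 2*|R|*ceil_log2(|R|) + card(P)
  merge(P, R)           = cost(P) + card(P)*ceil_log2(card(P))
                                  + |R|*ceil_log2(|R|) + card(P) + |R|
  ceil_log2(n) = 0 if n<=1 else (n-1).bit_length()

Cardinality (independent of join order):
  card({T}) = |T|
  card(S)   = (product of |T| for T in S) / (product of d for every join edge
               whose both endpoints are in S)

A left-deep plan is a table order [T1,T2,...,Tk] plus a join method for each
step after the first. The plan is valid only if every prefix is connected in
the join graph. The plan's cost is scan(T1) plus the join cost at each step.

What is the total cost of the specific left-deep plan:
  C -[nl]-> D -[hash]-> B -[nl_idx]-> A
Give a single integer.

step 1: scan C: cost=300, card=300
step 2: join D via nl
    card(P join D) = 300*150/(150) = 300
    cost = 300 + 300*150 = 45300
step 3: join B via hash
    card(P join B) = 300*40/(100) = 120
    cost = 45300 + 2*40*6 + 300 = 46080
step 4: join A via nl_idx
    card(P join A) = 120*60/(50) = 144
    cost = 46080 + 120*6 + 144 = 46944

46944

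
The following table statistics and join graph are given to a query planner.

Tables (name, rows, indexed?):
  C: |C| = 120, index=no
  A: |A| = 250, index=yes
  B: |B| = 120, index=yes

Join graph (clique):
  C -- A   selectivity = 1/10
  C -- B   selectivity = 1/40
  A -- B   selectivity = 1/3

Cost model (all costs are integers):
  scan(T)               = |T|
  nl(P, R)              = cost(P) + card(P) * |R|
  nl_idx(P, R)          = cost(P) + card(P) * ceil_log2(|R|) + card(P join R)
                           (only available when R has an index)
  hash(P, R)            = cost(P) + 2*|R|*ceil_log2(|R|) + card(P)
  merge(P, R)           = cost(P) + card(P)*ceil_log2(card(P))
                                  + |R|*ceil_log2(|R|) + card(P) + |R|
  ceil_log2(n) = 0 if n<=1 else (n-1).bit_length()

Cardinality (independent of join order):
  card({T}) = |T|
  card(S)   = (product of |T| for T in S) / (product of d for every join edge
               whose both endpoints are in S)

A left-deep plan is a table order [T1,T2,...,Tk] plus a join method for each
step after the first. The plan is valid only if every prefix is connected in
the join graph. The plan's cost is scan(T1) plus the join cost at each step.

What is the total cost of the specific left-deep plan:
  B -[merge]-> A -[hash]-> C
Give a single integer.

15010

step 1: scan B: cost=120, card=120
step 2: join A via merge
    card(P join A) = 120*250/(3) = 10000
    cost = 120 + 120*7 + 250*8 + 120 + 250 = 3330
step 3: join C via hash
    card(P join C) = 10000*120/(10*40) = 3000
    cost = 3330 + 2*120*7 + 10000 = 15010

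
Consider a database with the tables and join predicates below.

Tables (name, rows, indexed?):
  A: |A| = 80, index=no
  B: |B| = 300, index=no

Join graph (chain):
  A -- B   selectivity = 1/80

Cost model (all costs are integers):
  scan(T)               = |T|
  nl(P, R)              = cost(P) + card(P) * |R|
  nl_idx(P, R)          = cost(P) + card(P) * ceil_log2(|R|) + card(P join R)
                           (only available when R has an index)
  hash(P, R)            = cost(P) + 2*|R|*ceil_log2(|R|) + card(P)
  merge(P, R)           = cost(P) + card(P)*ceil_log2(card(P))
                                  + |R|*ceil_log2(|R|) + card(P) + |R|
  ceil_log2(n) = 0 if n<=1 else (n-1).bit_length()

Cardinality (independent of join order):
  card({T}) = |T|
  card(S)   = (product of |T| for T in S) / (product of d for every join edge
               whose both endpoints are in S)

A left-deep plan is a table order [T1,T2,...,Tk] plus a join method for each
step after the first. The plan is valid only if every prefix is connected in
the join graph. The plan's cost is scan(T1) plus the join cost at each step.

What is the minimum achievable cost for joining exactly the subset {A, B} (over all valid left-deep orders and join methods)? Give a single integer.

1720

Selinger DP over subsets of {A,B}:
  {A}: scan cost=80, card=80
  {B}: scan cost=300, card=300
  {AB}: card=300; try (A,hash)→1720, (B,merge)→3720, (A,merge)→3940, (B,hash)→5560, (B,nl)→24080, (A,nl)→24300; best=1720 via (A,hash)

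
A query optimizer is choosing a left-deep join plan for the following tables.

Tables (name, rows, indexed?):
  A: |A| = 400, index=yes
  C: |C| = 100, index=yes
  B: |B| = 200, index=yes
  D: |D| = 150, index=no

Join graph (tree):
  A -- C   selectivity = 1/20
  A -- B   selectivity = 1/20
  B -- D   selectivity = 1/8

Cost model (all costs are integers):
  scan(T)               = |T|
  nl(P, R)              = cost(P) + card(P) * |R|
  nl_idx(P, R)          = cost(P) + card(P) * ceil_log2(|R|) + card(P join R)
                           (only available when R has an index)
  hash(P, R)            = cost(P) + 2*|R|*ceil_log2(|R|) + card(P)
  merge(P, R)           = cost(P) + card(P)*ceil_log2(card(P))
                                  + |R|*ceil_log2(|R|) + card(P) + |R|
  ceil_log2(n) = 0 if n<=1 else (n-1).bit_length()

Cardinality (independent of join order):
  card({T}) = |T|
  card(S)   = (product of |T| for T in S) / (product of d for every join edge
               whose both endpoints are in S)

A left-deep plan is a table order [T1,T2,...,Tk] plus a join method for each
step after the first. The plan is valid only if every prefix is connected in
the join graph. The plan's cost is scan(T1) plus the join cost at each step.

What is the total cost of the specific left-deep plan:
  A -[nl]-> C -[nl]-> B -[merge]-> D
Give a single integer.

761750

step 1: scan A: cost=400, card=400
step 2: join C via nl
    card(P join C) = 400*100/(20) = 2000
    cost = 400 + 400*100 = 40400
step 3: join B via nl
    card(P join B) = 2000*200/(20) = 20000
    cost = 40400 + 2000*200 = 440400
step 4: join D via merge
    card(P join D) = 20000*150/(8) = 375000
    cost = 440400 + 20000*15 + 150*8 + 20000 + 150 = 761750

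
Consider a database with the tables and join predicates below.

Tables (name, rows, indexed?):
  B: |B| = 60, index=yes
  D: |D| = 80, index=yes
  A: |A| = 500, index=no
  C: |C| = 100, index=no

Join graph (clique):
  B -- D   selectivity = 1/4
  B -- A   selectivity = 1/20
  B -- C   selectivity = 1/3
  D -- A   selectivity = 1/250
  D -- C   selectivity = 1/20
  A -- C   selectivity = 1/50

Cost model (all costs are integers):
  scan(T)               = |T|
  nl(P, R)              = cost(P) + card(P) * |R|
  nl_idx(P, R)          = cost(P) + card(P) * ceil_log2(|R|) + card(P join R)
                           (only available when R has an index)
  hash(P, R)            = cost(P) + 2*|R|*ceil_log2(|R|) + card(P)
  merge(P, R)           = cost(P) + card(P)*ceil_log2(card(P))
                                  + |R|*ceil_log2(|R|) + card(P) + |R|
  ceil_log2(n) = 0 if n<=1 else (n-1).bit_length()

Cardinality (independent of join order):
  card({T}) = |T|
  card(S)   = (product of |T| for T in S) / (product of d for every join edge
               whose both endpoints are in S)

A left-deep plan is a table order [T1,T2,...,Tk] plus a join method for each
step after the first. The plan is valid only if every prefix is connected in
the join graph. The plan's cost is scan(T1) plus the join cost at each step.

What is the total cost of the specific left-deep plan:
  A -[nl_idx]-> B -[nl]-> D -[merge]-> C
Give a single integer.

step 1: scan A: cost=500, card=500
step 2: join B via nl_idx
    card(P join B) = 500*60/(20) = 1500
    cost = 500 + 500*6 + 1500 = 5000
step 3: join D via nl
    card(P join D) = 1500*80/(4*250) = 120
    cost = 5000 + 1500*80 = 125000
step 4: join C via merge
    card(P join C) = 120*100/(3*20*50) = 4
    cost = 125000 + 120*7 + 100*7 + 120 + 100 = 126760

126760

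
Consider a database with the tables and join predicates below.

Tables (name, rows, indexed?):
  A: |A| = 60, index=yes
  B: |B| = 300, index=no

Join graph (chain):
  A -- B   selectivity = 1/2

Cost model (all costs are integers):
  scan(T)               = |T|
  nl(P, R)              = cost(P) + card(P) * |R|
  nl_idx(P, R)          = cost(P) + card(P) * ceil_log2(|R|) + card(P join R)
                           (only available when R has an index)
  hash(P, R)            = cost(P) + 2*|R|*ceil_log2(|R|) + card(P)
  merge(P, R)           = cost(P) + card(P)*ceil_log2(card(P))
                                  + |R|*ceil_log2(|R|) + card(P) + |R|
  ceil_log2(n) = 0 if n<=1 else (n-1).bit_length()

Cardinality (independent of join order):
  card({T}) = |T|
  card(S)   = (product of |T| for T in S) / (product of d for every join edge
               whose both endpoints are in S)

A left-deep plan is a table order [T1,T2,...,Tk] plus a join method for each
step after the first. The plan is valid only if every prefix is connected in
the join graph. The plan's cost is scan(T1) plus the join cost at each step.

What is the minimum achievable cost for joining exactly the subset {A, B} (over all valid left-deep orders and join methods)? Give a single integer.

1320

Selinger DP over subsets of {A,B}:
  {A}: scan cost=60, card=60
  {B}: scan cost=300, card=300
  {AB}: card=9000; try (A,hash)→1320, (B,merge)→3480, (A,merge)→3720, (B,hash)→5520, (A,nl_idx)→11100, (B,nl)→18060 …(+1); best=1320 via (A,hash)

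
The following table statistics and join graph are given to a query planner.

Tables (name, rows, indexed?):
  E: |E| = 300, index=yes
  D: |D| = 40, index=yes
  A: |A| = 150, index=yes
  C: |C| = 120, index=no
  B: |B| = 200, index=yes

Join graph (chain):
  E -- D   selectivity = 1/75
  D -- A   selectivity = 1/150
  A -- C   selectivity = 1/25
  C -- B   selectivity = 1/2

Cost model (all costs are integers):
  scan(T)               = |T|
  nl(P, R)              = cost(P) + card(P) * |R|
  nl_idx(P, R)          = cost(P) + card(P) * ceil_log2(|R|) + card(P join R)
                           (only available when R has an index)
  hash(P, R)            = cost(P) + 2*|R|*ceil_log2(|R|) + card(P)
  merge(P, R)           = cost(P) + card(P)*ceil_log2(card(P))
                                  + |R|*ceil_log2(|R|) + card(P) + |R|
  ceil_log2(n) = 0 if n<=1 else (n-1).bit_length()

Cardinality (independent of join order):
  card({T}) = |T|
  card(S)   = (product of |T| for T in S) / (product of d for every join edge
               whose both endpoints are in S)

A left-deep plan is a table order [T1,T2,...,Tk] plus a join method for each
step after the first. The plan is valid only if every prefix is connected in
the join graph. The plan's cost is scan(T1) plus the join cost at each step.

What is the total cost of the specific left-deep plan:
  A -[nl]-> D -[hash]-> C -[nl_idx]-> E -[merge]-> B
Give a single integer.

step 1: scan A: cost=150, card=150
step 2: join D via nl
    card(P join D) = 150*40/(150) = 40
    cost = 150 + 150*40 = 6150
step 3: join C via hash
    card(P join C) = 40*120/(25) = 192
    cost = 6150 + 2*120*7 + 40 = 7870
step 4: join E via nl_idx
    card(P join E) = 192*300/(75) = 768
    cost = 7870 + 192*9 + 768 = 10366
step 5: join B via merge
    card(P join B) = 768*200/(2) = 76800
    cost = 10366 + 768*10 + 200*8 + 768 + 200 = 20614

20614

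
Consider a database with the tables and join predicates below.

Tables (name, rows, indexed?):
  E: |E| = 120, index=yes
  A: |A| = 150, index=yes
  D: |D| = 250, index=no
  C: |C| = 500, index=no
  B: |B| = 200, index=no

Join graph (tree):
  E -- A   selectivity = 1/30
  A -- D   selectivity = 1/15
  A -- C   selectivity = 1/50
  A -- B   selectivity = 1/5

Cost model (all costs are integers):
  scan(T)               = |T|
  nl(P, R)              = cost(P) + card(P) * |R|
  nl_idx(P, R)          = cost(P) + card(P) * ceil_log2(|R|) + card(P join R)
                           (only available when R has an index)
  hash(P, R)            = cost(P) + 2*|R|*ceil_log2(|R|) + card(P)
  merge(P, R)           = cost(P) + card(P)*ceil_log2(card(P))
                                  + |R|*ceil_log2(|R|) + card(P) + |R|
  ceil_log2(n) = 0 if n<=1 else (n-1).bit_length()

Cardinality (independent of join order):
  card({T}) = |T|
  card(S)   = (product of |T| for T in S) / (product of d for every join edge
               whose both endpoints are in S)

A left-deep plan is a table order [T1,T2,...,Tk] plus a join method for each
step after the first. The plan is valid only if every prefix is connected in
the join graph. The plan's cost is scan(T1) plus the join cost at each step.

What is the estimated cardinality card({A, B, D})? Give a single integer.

100000

Tables in S: A(150), B(200), D(250)
Edges inside S: A-D(d=15), A-B(d=5)
numerator = 150 * 200 * 250 = 7500000
denominator = 15 * 5 = 75
card(S) = 7500000 / 75 = 100000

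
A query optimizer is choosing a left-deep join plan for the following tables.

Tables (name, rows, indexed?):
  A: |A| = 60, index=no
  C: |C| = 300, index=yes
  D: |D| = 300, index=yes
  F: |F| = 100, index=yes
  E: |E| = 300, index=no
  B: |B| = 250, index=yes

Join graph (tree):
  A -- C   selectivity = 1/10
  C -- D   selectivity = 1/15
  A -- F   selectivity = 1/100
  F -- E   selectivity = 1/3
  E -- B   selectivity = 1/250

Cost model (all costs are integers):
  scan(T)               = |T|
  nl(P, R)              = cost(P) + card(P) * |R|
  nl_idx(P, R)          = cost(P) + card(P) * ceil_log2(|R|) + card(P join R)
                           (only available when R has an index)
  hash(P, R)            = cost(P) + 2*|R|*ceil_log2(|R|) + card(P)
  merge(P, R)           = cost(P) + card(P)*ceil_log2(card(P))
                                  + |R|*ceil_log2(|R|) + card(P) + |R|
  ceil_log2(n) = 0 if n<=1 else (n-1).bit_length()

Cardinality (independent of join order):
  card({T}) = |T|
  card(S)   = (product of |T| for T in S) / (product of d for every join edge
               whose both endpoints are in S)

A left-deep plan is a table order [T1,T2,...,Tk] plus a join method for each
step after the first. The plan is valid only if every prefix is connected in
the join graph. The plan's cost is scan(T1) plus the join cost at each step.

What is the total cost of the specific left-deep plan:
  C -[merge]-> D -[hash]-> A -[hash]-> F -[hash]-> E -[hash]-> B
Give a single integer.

step 1: scan C: cost=300, card=300
step 2: join D via merge
    card(P join D) = 300*300/(15) = 6000
    cost = 300 + 300*9 + 300*9 + 300 + 300 = 6300
step 3: join A via hash
    card(P join A) = 6000*60/(10) = 36000
    cost = 6300 + 2*60*6 + 6000 = 13020
step 4: join F via hash
    card(P join F) = 36000*100/(100) = 36000
    cost = 13020 + 2*100*7 + 36000 = 50420
step 5: join E via hash
    card(P join E) = 36000*300/(3) = 3600000
    cost = 50420 + 2*300*9 + 36000 = 91820
step 6: join B via hash
    card(P join B) = 3600000*250/(250) = 3600000
    cost = 91820 + 2*250*8 + 3600000 = 3695820

3695820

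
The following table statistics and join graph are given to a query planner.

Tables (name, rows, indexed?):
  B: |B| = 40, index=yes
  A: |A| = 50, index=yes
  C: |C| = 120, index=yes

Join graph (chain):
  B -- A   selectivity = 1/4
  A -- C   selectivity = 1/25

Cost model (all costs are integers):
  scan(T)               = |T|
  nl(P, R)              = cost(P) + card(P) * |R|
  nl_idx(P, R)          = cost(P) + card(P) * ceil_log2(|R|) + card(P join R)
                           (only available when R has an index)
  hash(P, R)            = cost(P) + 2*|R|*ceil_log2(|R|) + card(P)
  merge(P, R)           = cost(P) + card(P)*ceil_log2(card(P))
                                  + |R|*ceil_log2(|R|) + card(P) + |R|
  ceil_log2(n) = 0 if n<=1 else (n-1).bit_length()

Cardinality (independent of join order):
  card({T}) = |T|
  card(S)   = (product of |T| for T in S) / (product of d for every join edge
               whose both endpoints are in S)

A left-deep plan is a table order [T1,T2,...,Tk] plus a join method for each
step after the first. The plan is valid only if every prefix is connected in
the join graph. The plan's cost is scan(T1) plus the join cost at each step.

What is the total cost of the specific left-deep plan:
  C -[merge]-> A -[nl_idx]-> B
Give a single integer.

step 1: scan C: cost=120, card=120
step 2: join A via merge
    card(P join A) = 120*50/(25) = 240
    cost = 120 + 120*7 + 50*6 + 120 + 50 = 1430
step 3: join B via nl_idx
    card(P join B) = 240*40/(4) = 2400
    cost = 1430 + 240*6 + 2400 = 5270

5270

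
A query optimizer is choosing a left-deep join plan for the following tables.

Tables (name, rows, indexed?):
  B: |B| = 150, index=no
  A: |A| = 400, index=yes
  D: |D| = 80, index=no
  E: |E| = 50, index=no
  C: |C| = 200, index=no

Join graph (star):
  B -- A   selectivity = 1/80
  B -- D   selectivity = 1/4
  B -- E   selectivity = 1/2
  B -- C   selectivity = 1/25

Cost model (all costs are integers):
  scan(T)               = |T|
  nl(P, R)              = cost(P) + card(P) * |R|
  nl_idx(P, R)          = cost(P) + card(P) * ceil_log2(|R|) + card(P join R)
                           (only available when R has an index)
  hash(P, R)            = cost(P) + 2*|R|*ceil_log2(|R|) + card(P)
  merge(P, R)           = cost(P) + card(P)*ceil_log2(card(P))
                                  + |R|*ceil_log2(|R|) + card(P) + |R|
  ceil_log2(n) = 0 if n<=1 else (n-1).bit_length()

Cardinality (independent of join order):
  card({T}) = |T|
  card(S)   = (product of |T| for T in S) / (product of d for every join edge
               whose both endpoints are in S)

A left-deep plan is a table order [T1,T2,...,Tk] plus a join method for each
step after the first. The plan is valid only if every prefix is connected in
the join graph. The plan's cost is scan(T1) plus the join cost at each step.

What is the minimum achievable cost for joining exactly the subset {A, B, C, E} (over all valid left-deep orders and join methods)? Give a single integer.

Selinger DP over subsets of {A,B,C,E}:
  {B}: scan cost=150, card=150
  {A}: scan cost=400, card=400
  {E}: scan cost=50, card=50
  {C}: scan cost=200, card=200
  {AB}: card=750; try (A,nl_idx)→2250, (B,hash)→3200, (A,merge)→5500, (B,merge)→5750, (A,hash)→7500, (A,nl)→60150 …(+1); best=2250 via (A,nl_idx)
  {BE}: card=3750; try (E,hash)→900, (B,merge)→1750, (E,merge)→1850, (B,hash)→2500, (B,nl)→7550, (E,nl)→7650; best=900 via (E,hash)
  {BC}: card=1200; try (B,hash)→2800, (C,merge)→3300, (B,merge)→3350, (C,hash)→3500, (C,nl)→30150, (B,nl)→30200; best=2800 via (B,hash)
  {ABE}: card=18750; try (E,hash)→3600, (E,merge)→10850, (A,hash)→11850, (E,nl)→39750, (A,nl_idx)→53400, (A,merge)→53650 …(+1); best=3600 via (E,hash)
  {ABC}: card=6000; try (C,hash)→6200, (A,hash)→11200, (C,merge)→12300, (A,nl_idx)→19600, (A,merge)→21200, (C,nl)→152250 …(+1); best=6200 via (C,hash)
  {BCE}: card=30000; try (E,hash)→4600, (C,hash)→7850, (E,merge)→17550, (C,merge)→51450, (E,nl)→62800, (C,nl)→750900; best=4600 via (E,hash)
  {ABCE}: card=150000; try (E,hash)→12800, (C,hash)→25550, (A,hash)→41800, (E,merge)→90550, (C,merge)→305400, (E,nl)→306200 …(+4); best=12800 via (E,hash)

12800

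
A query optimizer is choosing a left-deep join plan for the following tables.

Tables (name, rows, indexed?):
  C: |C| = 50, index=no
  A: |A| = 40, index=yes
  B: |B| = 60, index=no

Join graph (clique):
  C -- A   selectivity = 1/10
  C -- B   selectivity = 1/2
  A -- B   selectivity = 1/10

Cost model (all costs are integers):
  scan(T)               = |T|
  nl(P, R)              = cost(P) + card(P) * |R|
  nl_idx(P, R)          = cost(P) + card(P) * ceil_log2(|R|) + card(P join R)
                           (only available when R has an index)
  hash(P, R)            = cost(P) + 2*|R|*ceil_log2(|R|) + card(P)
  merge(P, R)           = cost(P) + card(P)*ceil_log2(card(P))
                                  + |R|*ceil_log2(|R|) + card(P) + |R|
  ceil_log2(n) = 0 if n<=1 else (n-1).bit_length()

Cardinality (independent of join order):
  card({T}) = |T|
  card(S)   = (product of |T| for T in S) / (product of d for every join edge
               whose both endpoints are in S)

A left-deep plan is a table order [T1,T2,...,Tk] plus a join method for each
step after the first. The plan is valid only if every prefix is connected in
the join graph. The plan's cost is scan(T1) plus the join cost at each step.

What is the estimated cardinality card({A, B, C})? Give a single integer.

Tables in S: A(40), B(60), C(50)
Edges inside S: C-A(d=10), C-B(d=2), A-B(d=10)
numerator = 40 * 60 * 50 = 120000
denominator = 10 * 2 * 10 = 200
card(S) = 120000 / 200 = 600

600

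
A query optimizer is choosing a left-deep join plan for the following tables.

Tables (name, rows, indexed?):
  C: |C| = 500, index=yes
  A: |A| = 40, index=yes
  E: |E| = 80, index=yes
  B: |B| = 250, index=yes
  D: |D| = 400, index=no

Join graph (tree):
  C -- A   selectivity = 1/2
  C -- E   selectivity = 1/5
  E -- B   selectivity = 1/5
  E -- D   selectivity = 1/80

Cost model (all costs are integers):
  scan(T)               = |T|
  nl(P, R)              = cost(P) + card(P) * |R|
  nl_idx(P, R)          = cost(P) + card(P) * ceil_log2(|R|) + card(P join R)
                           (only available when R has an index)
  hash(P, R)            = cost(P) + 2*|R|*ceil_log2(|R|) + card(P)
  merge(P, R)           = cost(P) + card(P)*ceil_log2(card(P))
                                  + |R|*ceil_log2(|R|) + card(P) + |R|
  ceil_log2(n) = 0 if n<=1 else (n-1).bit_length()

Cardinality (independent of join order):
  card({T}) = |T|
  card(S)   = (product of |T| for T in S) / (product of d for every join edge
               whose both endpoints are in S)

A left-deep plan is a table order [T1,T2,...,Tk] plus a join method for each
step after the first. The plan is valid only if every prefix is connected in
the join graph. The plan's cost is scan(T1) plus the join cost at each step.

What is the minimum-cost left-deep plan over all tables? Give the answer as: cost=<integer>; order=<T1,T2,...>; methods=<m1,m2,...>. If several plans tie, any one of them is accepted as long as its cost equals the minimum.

cost=855400; order=D,E,C,A,B; methods=hash,merge,hash,hash

Selinger DP (subsets sized 1..n):
  {C}: scan cost=500, card=500
  {A}: scan cost=40, card=40
  {E}: scan cost=80, card=80
  {B}: scan cost=250, card=250
  {D}: scan cost=400, card=400
  {AC}: card=10000; try (A,hash)→1480, (C,merge)→5320, (A,merge)→5780, (C,hash)→9080, (C,nl_idx)→10400, (A,nl_idx)→13500 …(+2); best=1480 via (A,hash)
  {CE}: card=8000; try (E,hash)→2120, (C,merge)→5720, (E,merge)→6140, (C,nl_idx)→8800, (C,hash)→9160, (E,nl_idx)→12000 …(+2); best=2120 via (E,hash)
  {BE}: card=4000; try (E,hash)→1620, (B,merge)→2970, (E,merge)→3140, (B,hash)→4160, (B,nl_idx)→4720, (E,nl_idx)→6000 …(+2); best=1620 via (E,hash)
  {DE}: card=400; try (E,hash)→1920, (E,nl_idx)→3600, (D,merge)→4720, (E,merge)→5040, (D,hash)→7360, (D,nl)→32080 …(+1); best=1920 via (E,hash)
  {ACE}: card=160000; try (A,hash)→10600, (E,hash)→12600, (A,merge)→114400, (E,merge)→152120, (A,nl_idx)→210120, (E,nl_idx)→231480 …(+2); best=10600 via (A,hash)
  {BCE}: card=400000; try (B,hash)→14120, (C,hash)→14620, (C,merge)→58620, (B,merge)→116370, (C,nl_idx)→437620, (B,nl_idx)→466120 …(+2); best=14120 via (B,hash)
  {CDE}: card=40000; try (C,merge)→10920, (C,hash)→11320, (D,hash)→17320, (C,nl_idx)→45520, (D,merge)→118120, (C,nl)→201920 …(+1); best=10920 via (C,merge)
  {BDE}: card=20000; try (B,hash)→6320, (B,merge)→8170, (D,hash)→12820, (B,nl_idx)→25120, (D,merge)→57620, (B,nl)→101920 …(+1); best=6320 via (B,hash)
  {ABCE}: card=8000000; try (B,hash)→174600, (A,hash)→414600, (B,merge)→3052850, (A,merge)→8014400, (B,nl_idx)→9290600, (A,nl_idx)→10414120 …(+2); best=174600 via (B,hash)
  {ACDE}: card=800000; try (A,hash)→51400, (D,hash)→177800, (A,merge)→691200, (A,nl_idx)→1050920, (A,nl)→1610920, (D,merge)→3054600 …(+1); best=51400 via (A,hash)
  {BCDE}: card=2000000; try (C,hash)→35320, (B,hash)→54920, (C,merge)→331320, (D,hash)→421320, (B,merge)→693170, (C,nl_idx)→2186320 …(+5); best=35320 via (C,hash)
  {ABCDE}: card=40000000; try (B,hash)→855400, (A,hash)→2035800, (D,hash)→8181800, (B,merge)→16853650, (A,merge)→44035600, (B,nl_idx)→46451400 …(+5); best=855400 via (B,hash)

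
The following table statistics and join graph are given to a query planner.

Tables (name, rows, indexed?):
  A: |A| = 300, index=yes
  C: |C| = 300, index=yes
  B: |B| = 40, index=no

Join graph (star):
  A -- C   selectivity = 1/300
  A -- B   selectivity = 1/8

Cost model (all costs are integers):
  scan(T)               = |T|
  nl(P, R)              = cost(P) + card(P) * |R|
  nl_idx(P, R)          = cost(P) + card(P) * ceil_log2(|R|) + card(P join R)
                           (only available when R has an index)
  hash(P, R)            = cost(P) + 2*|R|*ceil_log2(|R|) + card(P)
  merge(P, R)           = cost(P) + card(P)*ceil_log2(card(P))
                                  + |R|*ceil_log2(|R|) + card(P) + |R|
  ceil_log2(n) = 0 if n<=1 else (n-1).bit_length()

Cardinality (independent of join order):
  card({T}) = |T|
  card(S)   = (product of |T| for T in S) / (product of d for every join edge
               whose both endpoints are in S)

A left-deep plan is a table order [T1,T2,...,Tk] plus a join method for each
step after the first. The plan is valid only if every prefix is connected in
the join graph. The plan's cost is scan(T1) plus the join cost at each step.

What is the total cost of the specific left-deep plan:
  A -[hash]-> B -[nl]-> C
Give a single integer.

step 1: scan A: cost=300, card=300
step 2: join B via hash
    card(P join B) = 300*40/(8) = 1500
    cost = 300 + 2*40*6 + 300 = 1080
step 3: join C via nl
    card(P join C) = 1500*300/(300) = 1500
    cost = 1080 + 1500*300 = 451080

451080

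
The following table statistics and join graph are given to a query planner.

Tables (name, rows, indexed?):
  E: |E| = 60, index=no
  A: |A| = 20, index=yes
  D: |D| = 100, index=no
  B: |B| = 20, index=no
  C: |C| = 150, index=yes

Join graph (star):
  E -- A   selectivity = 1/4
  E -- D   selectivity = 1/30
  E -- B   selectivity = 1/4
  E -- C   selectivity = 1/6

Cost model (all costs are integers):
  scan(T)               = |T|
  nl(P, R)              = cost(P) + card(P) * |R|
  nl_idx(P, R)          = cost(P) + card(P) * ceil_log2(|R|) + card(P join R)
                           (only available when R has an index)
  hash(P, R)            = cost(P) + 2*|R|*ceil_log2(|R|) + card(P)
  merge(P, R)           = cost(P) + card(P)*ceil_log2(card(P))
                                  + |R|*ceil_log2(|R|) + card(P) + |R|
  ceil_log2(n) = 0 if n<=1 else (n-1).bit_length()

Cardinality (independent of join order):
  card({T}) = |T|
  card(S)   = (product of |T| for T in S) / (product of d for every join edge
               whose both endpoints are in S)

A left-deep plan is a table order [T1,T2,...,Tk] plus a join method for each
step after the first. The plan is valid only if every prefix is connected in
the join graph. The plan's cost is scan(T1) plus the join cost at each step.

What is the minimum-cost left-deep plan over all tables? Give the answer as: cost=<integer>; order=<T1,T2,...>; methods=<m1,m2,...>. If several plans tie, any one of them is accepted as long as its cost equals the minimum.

cost=9920; order=D,E,A,B,C; methods=hash,hash,hash,hash

Selinger DP (subsets sized 1..n):
  {E}: scan cost=60, card=60
  {A}: scan cost=20, card=20
  {D}: scan cost=100, card=100
  {B}: scan cost=20, card=20
  {C}: scan cost=150, card=150
  {AE}: card=300; try (A,hash)→320, (E,merge)→560, (A,merge)→600, (A,nl_idx)→660, (E,hash)→760, (E,nl)→1220 …(+1); best=320 via (A,hash)
  {DE}: card=200; try (E,hash)→920, (D,merge)→1280, (E,merge)→1320, (D,hash)→1520, (D,nl)→6060, (E,nl)→6100; best=920 via (E,hash)
  {BE}: card=300; try (B,hash)→320, (E,merge)→560, (B,merge)→600, (E,hash)→760, (E,nl)→1220, (B,nl)→1260; best=320 via (B,hash)
  {CE}: card=1500; try (E,hash)→1020, (C,merge)→1830, (E,merge)→1920, (C,nl_idx)→2040, (C,hash)→2520, (C,nl)→9060 …(+1); best=1020 via (E,hash)
  {ADE}: card=1000; try (A,hash)→1320, (D,hash)→2020, (A,merge)→2840, (A,nl_idx)→2920, (D,merge)→4120, (A,nl)→4920 …(+1); best=1320 via (A,hash)
  {ABE}: card=1500; try (B,hash)→820, (A,hash)→820, (A,nl_idx)→3320, (B,merge)→3440, (A,merge)→3440, (B,nl)→6320 …(+1); best=820 via (B,hash)
  {ACE}: card=7500; try (A,hash)→2720, (C,hash)→3020, (C,merge)→4670, (C,nl_idx)→10220, (A,nl_idx)→16020, (A,merge)→19140 …(+2); best=2720 via (A,hash)
  {BDE}: card=1000; try (B,hash)→1320, (D,hash)→2020, (B,merge)→2840, (D,merge)→4120, (B,nl)→4920, (D,nl)→30320; best=1320 via (B,hash)
  {CDE}: card=5000; try (C,hash)→3520, (D,hash)→3920, (C,merge)→4070, (C,nl_idx)→7520, (D,merge)→19820, (C,nl)→30920 …(+1); best=3520 via (C,hash)
  {BCE}: card=7500; try (B,hash)→2720, (C,hash)→3020, (C,merge)→4670, (C,nl_idx)→10220, (B,merge)→19140, (B,nl)→31020 …(+1); best=2720 via (B,hash)
  {ABDE}: card=5000; try (B,hash)→2520, (A,hash)→2520, (D,hash)→3720, (A,nl_idx)→11320, (B,merge)→12440, (A,merge)→12440 …(+4); best=2520 via (B,hash)
  {ACDE}: card=25000; try (C,hash)→4720, (A,hash)→8720, (D,hash)→11620, (C,merge)→13670, (C,nl_idx)→34320, (A,nl_idx)→53520 …(+5); best=4720 via (C,hash)
  {ABCE}: card=37500; try (C,hash)→4720, (B,hash)→10420, (A,hash)→10420, (C,merge)→20170, (C,nl_idx)→50320, (A,nl_idx)→77720 …(+5); best=4720 via (C,hash)
  {BCDE}: card=25000; try (C,hash)→4720, (B,hash)→8720, (D,hash)→11620, (C,merge)→13670, (C,nl_idx)→34320, (B,merge)→73640 …(+4); best=4720 via (C,hash)
  {ABCDE}: card=125000; try (C,hash)→9920, (B,hash)→29920, (A,hash)→29920, (D,hash)→43620, (C,merge)→73870, (C,nl_idx)→167520 …(+8); best=9920 via (C,hash)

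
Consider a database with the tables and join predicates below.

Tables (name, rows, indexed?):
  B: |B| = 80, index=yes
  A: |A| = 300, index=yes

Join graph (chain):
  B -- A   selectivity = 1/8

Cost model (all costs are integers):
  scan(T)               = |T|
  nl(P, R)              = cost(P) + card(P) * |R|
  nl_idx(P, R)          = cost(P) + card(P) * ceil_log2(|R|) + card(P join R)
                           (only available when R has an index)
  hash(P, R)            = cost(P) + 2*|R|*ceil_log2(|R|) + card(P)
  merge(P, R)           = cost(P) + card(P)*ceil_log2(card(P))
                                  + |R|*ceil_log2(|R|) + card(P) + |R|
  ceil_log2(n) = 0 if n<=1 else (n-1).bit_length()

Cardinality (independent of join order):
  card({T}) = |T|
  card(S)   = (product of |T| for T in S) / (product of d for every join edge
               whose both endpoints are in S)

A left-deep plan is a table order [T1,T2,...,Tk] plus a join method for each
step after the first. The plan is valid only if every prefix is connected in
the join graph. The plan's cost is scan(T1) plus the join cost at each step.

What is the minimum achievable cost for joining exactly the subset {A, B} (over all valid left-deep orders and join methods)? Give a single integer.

1720

Selinger DP over subsets of {A,B}:
  {B}: scan cost=80, card=80
  {A}: scan cost=300, card=300
  {AB}: card=3000; try (B,hash)→1720, (A,merge)→3720, (A,nl_idx)→3800, (B,merge)→3940, (B,nl_idx)→5400, (A,hash)→5560 …(+2); best=1720 via (B,hash)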